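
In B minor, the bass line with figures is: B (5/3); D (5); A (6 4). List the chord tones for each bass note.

B, D, F# | D, F#, A | A, D, F#

B (5/3): B, D, F#.
D (5/3): D, F#, A.
A (6/4): A, D, F#.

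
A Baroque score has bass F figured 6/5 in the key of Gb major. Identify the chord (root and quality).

Db dominant seventh

The figures 6/5 indicate a seventh chord in first inversion.
In first inversion the root lies a sixth above the bass: a sixth above F in Gb major is Db.
The chord tones are F, Ab, Cb, Db, giving Db dominant seventh.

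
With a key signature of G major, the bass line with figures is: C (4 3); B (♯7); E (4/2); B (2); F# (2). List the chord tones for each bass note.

C, E, F#, A | B, D, F#, A# | E, F#, A, C | B, C, E, G | F#, G, B, D

C (6/4/3): C, E, F#, A.
B (#7/5/3): B, D, F#, A#.
E (6/4/2): E, F#, A, C.
B (6/4/2): B, C, E, G.
F# (6/4/2): F#, G, B, D.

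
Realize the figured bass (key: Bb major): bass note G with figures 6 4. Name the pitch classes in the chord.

A fourth above G in this key is C.
A sixth above G in this key is Eb.
Together with the bass G, this spells C minor in second inversion.

G, C, Eb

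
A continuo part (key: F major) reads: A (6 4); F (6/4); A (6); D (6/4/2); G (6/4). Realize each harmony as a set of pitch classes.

A (6/4): A, D, F.
F (6/4): F, Bb, D.
A (6/3): A, C, F.
D (6/4/2): D, E, G, Bb.
G (6/4): G, C, E.

A, D, F | F, Bb, D | A, C, F | D, E, G, Bb | G, C, E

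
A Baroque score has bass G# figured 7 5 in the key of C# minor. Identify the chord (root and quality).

G# minor seventh

The figures 7 5 indicate a seventh chord in root position.
In root position the bass is the root, so the root is G#.
The chord tones are G#, B, D#, F#, giving G# minor seventh.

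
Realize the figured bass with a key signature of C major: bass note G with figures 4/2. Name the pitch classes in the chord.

The written figures 4/2 are shorthand for 6/4/2: the 6 is implied.
A second above G in this key is A.
A fourth above G in this key is C.
A sixth above G in this key is E.
Together with the bass G, this spells A minor seventh in third inversion.

G, A, C, E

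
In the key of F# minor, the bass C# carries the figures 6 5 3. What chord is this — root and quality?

The figures 6 5 3 indicate a seventh chord in first inversion.
In first inversion the root lies a sixth above the bass: a sixth above C# in F# minor is A.
The chord tones are C#, E, G#, A, giving A major seventh.

A major seventh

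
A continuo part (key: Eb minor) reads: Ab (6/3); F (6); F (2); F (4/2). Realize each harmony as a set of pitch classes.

Ab, Cb, F | F, Ab, Db | F, Gb, Bb, Db | F, Gb, Bb, Db

Ab (6/3): Ab, Cb, F.
F (6/3): F, Ab, Db.
F (6/4/2): F, Gb, Bb, Db.
F (6/4/2): F, Gb, Bb, Db.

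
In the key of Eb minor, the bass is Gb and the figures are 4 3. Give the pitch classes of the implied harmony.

Gb, Bb, Cb, Eb

The written figures 4 3 are shorthand for 6/4/3: the 6 is implied.
A third above Gb in this key is Bb.
A fourth above Gb in this key is Cb.
A sixth above Gb in this key is Eb.
Together with the bass Gb, this spells Cb major seventh in second inversion.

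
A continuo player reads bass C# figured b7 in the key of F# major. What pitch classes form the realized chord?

C#, E#, G#, Bb

The written figures b7 are shorthand for 7/5/3: the 5/3 are implied.
A third above C# in this key is E#.
A fifth above C# in this key is G#.
A seventh above C# in this key is B, lowered to Bb by the flat.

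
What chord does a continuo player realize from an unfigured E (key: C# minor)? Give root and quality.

An unfigured bass indicates a triad in root position.
In root position the bass is the root, so the root is E.
The chord tones are E, G#, B, giving E major.

E major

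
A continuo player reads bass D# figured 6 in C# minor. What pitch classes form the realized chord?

The written figures 6 are shorthand for 6/3: the 3 is implied.
A third above D# in this key is F#.
A sixth above D# in this key is B.
Together with the bass D#, this spells B major in first inversion.

D#, F#, B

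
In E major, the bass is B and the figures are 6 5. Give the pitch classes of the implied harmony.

The written figures 6 5 are shorthand for 6/5/3: the 3 is implied.
A third above B in this key is D#.
A fifth above B in this key is F#.
A sixth above B in this key is G#.
Together with the bass B, this spells G# minor seventh in first inversion.

B, D#, F#, G#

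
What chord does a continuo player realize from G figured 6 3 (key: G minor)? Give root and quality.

The figures 6 3 indicate a triad in first inversion.
In first inversion the root lies a sixth above the bass: a sixth above G in G minor is Eb.
The chord tones are G, Bb, Eb, giving Eb major.

Eb major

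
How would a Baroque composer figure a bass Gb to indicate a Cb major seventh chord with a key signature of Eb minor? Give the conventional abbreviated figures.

4/3

Gb is the fifth of Cb major seventh, so the chord is in second inversion.
A seventh chord in second inversion is figured 6/4/3, conventionally abbreviated 4/3.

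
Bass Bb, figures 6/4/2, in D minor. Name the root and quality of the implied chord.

C dominant seventh

The figures 6/4/2 indicate a seventh chord in third inversion.
In third inversion the root lies a second above the bass: a second above Bb in D minor is C.
The chord tones are Bb, C, E, G, giving C dominant seventh.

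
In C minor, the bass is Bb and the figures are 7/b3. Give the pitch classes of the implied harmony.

The written figures 7/b3 are shorthand for 7/5/3: the 5 is implied.
A third above Bb in this key is D, lowered to Db by the flat.
A fifth above Bb in this key is F.
A seventh above Bb in this key is Ab.
Together with the bass Bb, this spells Bb minor seventh in root position.

Bb, Db, F, Ab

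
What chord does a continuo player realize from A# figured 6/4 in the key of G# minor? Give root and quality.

The figures 6/4 indicate a triad in second inversion.
In second inversion the root lies a fourth above the bass: a fourth above A# in G# minor is D#.
The chord tones are A#, D#, F#, giving D# minor.

D# minor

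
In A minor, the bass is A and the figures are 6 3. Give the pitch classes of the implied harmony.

A third above A in this key is C.
A sixth above A in this key is F.
Together with the bass A, this spells F major in first inversion.

A, C, F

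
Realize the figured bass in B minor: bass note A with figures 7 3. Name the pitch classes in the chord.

A, C#, E, G

The written figures 7 3 are shorthand for 7/5/3: the 5 is implied.
A third above A in this key is C#.
A fifth above A in this key is E.
A seventh above A in this key is G.
Together with the bass A, this spells A dominant seventh in root position.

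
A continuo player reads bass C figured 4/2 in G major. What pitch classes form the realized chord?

The written figures 4/2 are shorthand for 6/4/2: the 6 is implied.
A second above C in this key is D.
A fourth above C in this key is F#.
A sixth above C in this key is A.
Together with the bass C, this spells D dominant seventh in third inversion.

C, D, F#, A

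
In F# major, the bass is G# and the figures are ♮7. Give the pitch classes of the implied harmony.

The written figures ♮7 are shorthand for 7/5/3: the 5/3 are implied.
A third above G# in this key is B.
A fifth above G# in this key is D#.
A seventh above G# in this key is F#, made natural (F) by the ♮ figure.

G#, B, D#, F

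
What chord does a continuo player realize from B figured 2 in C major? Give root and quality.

C major seventh

The figures 2 indicate a seventh chord in third inversion.
In third inversion the root lies a second above the bass: a second above B in C major is C.
The chord tones are B, C, E, G, giving C major seventh.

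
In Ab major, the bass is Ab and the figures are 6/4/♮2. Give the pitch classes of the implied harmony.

A second above Ab in this key is Bb, made natural (B) by the ♮ figure.
A fourth above Ab in this key is Db.
A sixth above Ab in this key is F.

Ab, B, Db, F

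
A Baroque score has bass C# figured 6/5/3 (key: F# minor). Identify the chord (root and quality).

The figures 6/5/3 indicate a seventh chord in first inversion.
In first inversion the root lies a sixth above the bass: a sixth above C# in F# minor is A.
The chord tones are C#, E, G#, A, giving A major seventh.

A major seventh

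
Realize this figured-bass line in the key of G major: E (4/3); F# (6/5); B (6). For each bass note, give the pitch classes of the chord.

E (6/4/3): E, G, A, C.
F# (6/5/3): F#, A, C, D.
B (6/3): B, D, G.

E, G, A, C | F#, A, C, D | B, D, G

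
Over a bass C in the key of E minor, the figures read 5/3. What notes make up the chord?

A third above C in this key is E.
A fifth above C in this key is G.
Together with the bass C, this spells C major in root position.

C, E, G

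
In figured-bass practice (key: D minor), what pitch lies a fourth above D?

G

Counting 3 letter steps above D lands on G; in D minor, that letter is G.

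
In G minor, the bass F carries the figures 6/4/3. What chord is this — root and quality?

Bb major seventh

The figures 6/4/3 indicate a seventh chord in second inversion.
In second inversion the root lies a fourth above the bass: a fourth above F in G minor is Bb.
The chord tones are F, A, Bb, D, giving Bb major seventh.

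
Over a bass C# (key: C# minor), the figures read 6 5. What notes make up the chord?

C#, E, G#, A

The written figures 6 5 are shorthand for 6/5/3: the 3 is implied.
A third above C# in this key is E.
A fifth above C# in this key is G#.
A sixth above C# in this key is A.
Together with the bass C#, this spells A major seventh in first inversion.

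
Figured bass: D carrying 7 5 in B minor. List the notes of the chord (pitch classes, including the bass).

The written figures 7 5 are shorthand for 7/5/3: the 3 is implied.
A third above D in this key is F#.
A fifth above D in this key is A.
A seventh above D in this key is C#.
Together with the bass D, this spells D major seventh in root position.

D, F#, A, C#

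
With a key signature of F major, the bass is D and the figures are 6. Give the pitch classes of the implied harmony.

The written figures 6 are shorthand for 6/3: the 3 is implied.
A third above D in this key is F.
A sixth above D in this key is Bb.
Together with the bass D, this spells Bb major in first inversion.

D, F, Bb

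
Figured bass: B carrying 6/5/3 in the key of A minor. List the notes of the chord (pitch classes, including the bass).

A third above B in this key is D.
A fifth above B in this key is F.
A sixth above B in this key is G.
Together with the bass B, this spells G dominant seventh in first inversion.

B, D, F, G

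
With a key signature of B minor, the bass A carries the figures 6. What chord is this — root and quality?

F# minor

The figures 6 indicate a triad in first inversion.
In first inversion the root lies a sixth above the bass: a sixth above A in B minor is F#.
The chord tones are A, C#, F#, giving F# minor.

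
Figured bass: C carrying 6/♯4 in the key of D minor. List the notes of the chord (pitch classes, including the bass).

C, F#, A

A fourth above C in this key is F, raised to F# by the sharp.
A sixth above C in this key is A.
Together with the bass C, this spells F# diminished in second inversion.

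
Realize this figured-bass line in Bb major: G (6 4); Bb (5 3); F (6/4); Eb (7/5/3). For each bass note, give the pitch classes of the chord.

G (6/4): G, C, Eb.
Bb (5/3): Bb, D, F.
F (6/4): F, Bb, D.
Eb (7/5/3): Eb, G, Bb, D.

G, C, Eb | Bb, D, F | F, Bb, D | Eb, G, Bb, D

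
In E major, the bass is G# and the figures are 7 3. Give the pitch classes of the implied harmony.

The written figures 7 3 are shorthand for 7/5/3: the 5 is implied.
A third above G# in this key is B.
A fifth above G# in this key is D#.
A seventh above G# in this key is F#.
Together with the bass G#, this spells G# minor seventh in root position.

G#, B, D#, F#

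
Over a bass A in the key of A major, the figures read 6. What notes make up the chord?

The written figures 6 are shorthand for 6/3: the 3 is implied.
A third above A in this key is C#.
A sixth above A in this key is F#.
Together with the bass A, this spells F# minor in first inversion.

A, C#, F#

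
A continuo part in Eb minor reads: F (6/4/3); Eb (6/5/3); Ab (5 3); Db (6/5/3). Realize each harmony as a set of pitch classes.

F, Ab, Bb, Db | Eb, Gb, Bb, Cb | Ab, Cb, Eb | Db, F, Ab, Bb

F (6/4/3): F, Ab, Bb, Db.
Eb (6/5/3): Eb, Gb, Bb, Cb.
Ab (5/3): Ab, Cb, Eb.
Db (6/5/3): Db, F, Ab, Bb.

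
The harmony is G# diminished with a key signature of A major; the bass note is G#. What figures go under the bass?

no figures

G# is the root of G# diminished, so the chord is in root position.
A triad in root position is figured 5/3, conventionally abbreviated (no figures — root-position triad).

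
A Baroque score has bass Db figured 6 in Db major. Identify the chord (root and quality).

The figures 6 indicate a triad in first inversion.
In first inversion the root lies a sixth above the bass: a sixth above Db in Db major is Bb.
The chord tones are Db, F, Bb, giving Bb minor.

Bb minor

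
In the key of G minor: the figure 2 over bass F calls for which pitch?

Counting 1 letter step above F lands on G; in G minor, that letter is G.

G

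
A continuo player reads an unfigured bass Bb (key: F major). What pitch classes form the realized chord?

An unfigured bass implies 5/3.
A third above Bb in this key is D.
A fifth above Bb in this key is F.
Together with the bass Bb, this spells Bb major in root position.

Bb, D, F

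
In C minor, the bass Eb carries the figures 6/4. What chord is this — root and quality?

Ab major

The figures 6/4 indicate a triad in second inversion.
In second inversion the root lies a fourth above the bass: a fourth above Eb in C minor is Ab.
The chord tones are Eb, Ab, C, giving Ab major.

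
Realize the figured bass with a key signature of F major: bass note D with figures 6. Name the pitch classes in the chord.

The written figures 6 are shorthand for 6/3: the 3 is implied.
A third above D in this key is F.
A sixth above D in this key is Bb.
Together with the bass D, this spells Bb major in first inversion.

D, F, Bb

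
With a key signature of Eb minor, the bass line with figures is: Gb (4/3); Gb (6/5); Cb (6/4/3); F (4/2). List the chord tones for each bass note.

Gb (6/4/3): Gb, Bb, Cb, Eb.
Gb (6/5/3): Gb, Bb, Db, Eb.
Cb (6/4/3): Cb, Eb, F, Ab.
F (6/4/2): F, Gb, Bb, Db.

Gb, Bb, Cb, Eb | Gb, Bb, Db, Eb | Cb, Eb, F, Ab | F, Gb, Bb, Db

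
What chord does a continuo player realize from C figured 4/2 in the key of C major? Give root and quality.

The figures 4/2 indicate a seventh chord in third inversion.
In third inversion the root lies a second above the bass: a second above C in C major is D.
The chord tones are C, D, F, A, giving D minor seventh.

D minor seventh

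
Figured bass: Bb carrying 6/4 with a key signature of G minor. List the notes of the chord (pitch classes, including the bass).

A fourth above Bb in this key is Eb.
A sixth above Bb in this key is G.
Together with the bass Bb, this spells Eb major in second inversion.

Bb, Eb, G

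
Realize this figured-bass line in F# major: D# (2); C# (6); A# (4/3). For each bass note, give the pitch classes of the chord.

D#, E#, G#, B | C#, E#, A# | A#, C#, D#, F#

D# (6/4/2): D#, E#, G#, B.
C# (6/3): C#, E#, A#.
A# (6/4/3): A#, C#, D#, F#.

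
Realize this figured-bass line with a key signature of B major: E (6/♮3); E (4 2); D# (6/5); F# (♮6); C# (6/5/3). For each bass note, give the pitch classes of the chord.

E (6/♮3): E, G, C#.
E (6/4/2): E, F#, A#, C#.
D# (6/5/3): D#, F#, A#, B.
F# (♮6/3): F#, A#, D.
C# (6/5/3): C#, E, G#, A#.

E, G, C# | E, F#, A#, C# | D#, F#, A#, B | F#, A#, D | C#, E, G#, A#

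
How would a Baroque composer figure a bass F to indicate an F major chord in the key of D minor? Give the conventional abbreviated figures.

F is the root of F major, so the chord is in root position.
A triad in root position is figured 5/3, conventionally abbreviated (no figures — root-position triad).

no figures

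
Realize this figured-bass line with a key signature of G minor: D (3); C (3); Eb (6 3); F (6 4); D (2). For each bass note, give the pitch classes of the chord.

D, F, A | C, Eb, G | Eb, G, C | F, Bb, D | D, Eb, G, Bb

D (5/3): D, F, A.
C (5/3): C, Eb, G.
Eb (6/3): Eb, G, C.
F (6/4): F, Bb, D.
D (6/4/2): D, Eb, G, Bb.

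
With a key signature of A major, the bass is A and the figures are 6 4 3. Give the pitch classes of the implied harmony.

A third above A in this key is C#.
A fourth above A in this key is D.
A sixth above A in this key is F#.
Together with the bass A, this spells D major seventh in second inversion.

A, C#, D, F#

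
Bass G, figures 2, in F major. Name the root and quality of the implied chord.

The figures 2 indicate a seventh chord in third inversion.
In third inversion the root lies a second above the bass: a second above G in F major is A.
The chord tones are G, A, C, E, giving A minor seventh.

A minor seventh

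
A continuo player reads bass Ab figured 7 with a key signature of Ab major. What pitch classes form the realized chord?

Ab, C, Eb, G

The written figures 7 are shorthand for 7/5/3: the 5/3 are implied.
A third above Ab in this key is C.
A fifth above Ab in this key is Eb.
A seventh above Ab in this key is G.
Together with the bass Ab, this spells Ab major seventh in root position.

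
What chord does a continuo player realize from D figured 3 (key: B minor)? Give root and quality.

The figures 3 indicate a triad in root position.
In root position the bass is the root, so the root is D.
The chord tones are D, F#, A, giving D major.

D major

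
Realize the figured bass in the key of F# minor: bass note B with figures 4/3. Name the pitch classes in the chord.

The written figures 4/3 are shorthand for 6/4/3: the 6 is implied.
A third above B in this key is D.
A fourth above B in this key is E.
A sixth above B in this key is G#.
Together with the bass B, this spells E dominant seventh in second inversion.

B, D, E, G#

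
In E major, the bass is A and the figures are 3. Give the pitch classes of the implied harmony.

The written figures 3 are shorthand for 5/3: the 5 is implied.
A third above A in this key is C#.
A fifth above A in this key is E.
Together with the bass A, this spells A major in root position.

A, C#, E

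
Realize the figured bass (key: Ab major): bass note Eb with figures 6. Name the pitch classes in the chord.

The written figures 6 are shorthand for 6/3: the 3 is implied.
A third above Eb in this key is G.
A sixth above Eb in this key is C.
Together with the bass Eb, this spells C minor in first inversion.

Eb, G, C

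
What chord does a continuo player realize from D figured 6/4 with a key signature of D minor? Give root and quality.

G minor

The figures 6/4 indicate a triad in second inversion.
In second inversion the root lies a fourth above the bass: a fourth above D in D minor is G.
The chord tones are D, G, Bb, giving G minor.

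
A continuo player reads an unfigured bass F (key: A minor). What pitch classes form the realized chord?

An unfigured bass implies 5/3.
A third above F in this key is A.
A fifth above F in this key is C.
Together with the bass F, this spells F major in root position.

F, A, C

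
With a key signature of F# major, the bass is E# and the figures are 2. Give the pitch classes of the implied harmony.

The written figures 2 are shorthand for 6/4/2: the 6/4 are implied.
A second above E# in this key is F#.
A fourth above E# in this key is A#.
A sixth above E# in this key is C#.
Together with the bass E#, this spells F# major seventh in third inversion.

E#, F#, A#, C#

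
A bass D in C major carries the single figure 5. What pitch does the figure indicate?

A

Counting 4 letter steps above D lands on A; in C major, that letter is A.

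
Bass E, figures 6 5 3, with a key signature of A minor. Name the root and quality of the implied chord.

C major seventh

The figures 6 5 3 indicate a seventh chord in first inversion.
In first inversion the root lies a sixth above the bass: a sixth above E in A minor is C.
The chord tones are E, G, B, C, giving C major seventh.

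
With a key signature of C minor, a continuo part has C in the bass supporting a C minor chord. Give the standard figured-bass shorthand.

no figures

C is the root of C minor, so the chord is in root position.
A triad in root position is figured 5/3, conventionally abbreviated (no figures — root-position triad).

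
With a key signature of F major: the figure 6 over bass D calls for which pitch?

Counting 5 letter steps above D lands on B; in F major, that letter is Bb.

Bb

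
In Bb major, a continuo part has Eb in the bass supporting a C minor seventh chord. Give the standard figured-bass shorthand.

Eb is the third of C minor seventh, so the chord is in first inversion.
A seventh chord in first inversion is figured 6/5/3, conventionally abbreviated 6/5.

6/5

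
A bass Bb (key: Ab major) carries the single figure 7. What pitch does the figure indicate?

Ab

Counting 6 letter steps above Bb lands on A; in Ab major, that letter is Ab.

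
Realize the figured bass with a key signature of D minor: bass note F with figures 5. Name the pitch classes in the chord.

The written figures 5 are shorthand for 5/3: the 3 is implied.
A third above F in this key is A.
A fifth above F in this key is C.
Together with the bass F, this spells F major in root position.

F, A, C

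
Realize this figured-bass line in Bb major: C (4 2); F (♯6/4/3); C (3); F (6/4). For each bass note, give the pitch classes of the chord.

C (6/4/2): C, D, F, A.
F (#6/4/3): F, A, Bb, D#.
C (5/3): C, Eb, G.
F (6/4): F, Bb, D.

C, D, F, A | F, A, Bb, D# | C, Eb, G | F, Bb, D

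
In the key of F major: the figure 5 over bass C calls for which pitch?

Counting 4 letter steps above C lands on G; in F major, that letter is G.

G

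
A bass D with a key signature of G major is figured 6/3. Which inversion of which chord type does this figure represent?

triad, first inversion

Intervals of 6/3 above the bass form a triad; the bass is the third, so this is first inversion.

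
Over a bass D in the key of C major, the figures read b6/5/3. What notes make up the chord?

A third above D in this key is F.
A fifth above D in this key is A.
A sixth above D in this key is B, lowered to Bb by the flat.
Together with the bass D, this spells Bb major seventh in first inversion.

D, F, A, Bb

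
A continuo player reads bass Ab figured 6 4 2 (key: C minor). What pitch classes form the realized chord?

Ab, Bb, D, F

A second above Ab in this key is Bb.
A fourth above Ab in this key is D.
A sixth above Ab in this key is F.
Together with the bass Ab, this spells Bb dominant seventh in third inversion.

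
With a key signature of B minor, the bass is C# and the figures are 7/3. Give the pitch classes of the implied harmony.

C#, E, G, B

The written figures 7/3 are shorthand for 7/5/3: the 5 is implied.
A third above C# in this key is E.
A fifth above C# in this key is G.
A seventh above C# in this key is B.
Together with the bass C#, this spells C# half-diminished seventh in root position.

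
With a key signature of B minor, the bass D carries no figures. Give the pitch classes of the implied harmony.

D, F#, A

An unfigured bass implies 5/3.
A third above D in this key is F#.
A fifth above D in this key is A.
Together with the bass D, this spells D major in root position.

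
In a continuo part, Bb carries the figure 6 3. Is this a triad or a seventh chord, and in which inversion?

Intervals of 6/3 above the bass form a triad; the bass is the third, so this is first inversion.

triad, first inversion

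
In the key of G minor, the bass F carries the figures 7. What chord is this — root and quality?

F dominant seventh

The figures 7 indicate a seventh chord in root position.
In root position the bass is the root, so the root is F.
The chord tones are F, A, C, Eb, giving F dominant seventh.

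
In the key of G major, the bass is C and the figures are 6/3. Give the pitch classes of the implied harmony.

C, E, A

A third above C in this key is E.
A sixth above C in this key is A.
Together with the bass C, this spells A minor in first inversion.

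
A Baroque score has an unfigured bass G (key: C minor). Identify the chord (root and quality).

An unfigured bass indicates a triad in root position.
In root position the bass is the root, so the root is G.
The chord tones are G, Bb, D, giving G minor.

G minor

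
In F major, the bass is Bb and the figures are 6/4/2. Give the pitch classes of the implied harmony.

A second above Bb in this key is C.
A fourth above Bb in this key is E.
A sixth above Bb in this key is G.
Together with the bass Bb, this spells C dominant seventh in third inversion.

Bb, C, E, G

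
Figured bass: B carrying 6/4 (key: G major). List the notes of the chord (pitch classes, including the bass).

B, E, G

A fourth above B in this key is E.
A sixth above B in this key is G.
Together with the bass B, this spells E minor in second inversion.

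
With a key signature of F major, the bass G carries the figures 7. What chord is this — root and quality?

G minor seventh

The figures 7 indicate a seventh chord in root position.
In root position the bass is the root, so the root is G.
The chord tones are G, Bb, D, F, giving G minor seventh.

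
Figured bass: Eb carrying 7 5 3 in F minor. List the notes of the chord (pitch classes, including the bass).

Eb, G, Bb, Db

A third above Eb in this key is G.
A fifth above Eb in this key is Bb.
A seventh above Eb in this key is Db.
Together with the bass Eb, this spells Eb dominant seventh in root position.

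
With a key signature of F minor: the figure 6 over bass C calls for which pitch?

Counting 5 letter steps above C lands on A; in F minor, that letter is Ab.

Ab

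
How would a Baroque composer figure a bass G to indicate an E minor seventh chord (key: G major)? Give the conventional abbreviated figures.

G is the third of E minor seventh, so the chord is in first inversion.
A seventh chord in first inversion is figured 6/5/3, conventionally abbreviated 6/5.

6/5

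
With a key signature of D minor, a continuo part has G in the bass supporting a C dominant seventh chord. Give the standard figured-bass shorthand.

4/3

G is the fifth of C dominant seventh, so the chord is in second inversion.
A seventh chord in second inversion is figured 6/4/3, conventionally abbreviated 4/3.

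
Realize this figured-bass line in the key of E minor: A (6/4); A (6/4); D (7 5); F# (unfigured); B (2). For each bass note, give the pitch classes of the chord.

A, D, F# | A, D, F# | D, F#, A, C | F#, A, C | B, C, E, G

A (6/4): A, D, F#.
A (6/4): A, D, F#.
D (7/5/3): D, F#, A, C.
F# (5/3): F#, A, C.
B (6/4/2): B, C, E, G.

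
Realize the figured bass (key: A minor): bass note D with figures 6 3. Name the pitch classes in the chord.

A third above D in this key is F.
A sixth above D in this key is B.
Together with the bass D, this spells B diminished in first inversion.

D, F, B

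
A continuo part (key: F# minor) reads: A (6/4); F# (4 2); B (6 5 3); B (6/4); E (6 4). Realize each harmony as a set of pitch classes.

A, D, F# | F#, G#, B, D | B, D, F#, G# | B, E, G# | E, A, C#

A (6/4): A, D, F#.
F# (6/4/2): F#, G#, B, D.
B (6/5/3): B, D, F#, G#.
B (6/4): B, E, G#.
E (6/4): E, A, C#.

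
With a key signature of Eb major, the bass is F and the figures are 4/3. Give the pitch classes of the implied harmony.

F, Ab, Bb, D

The written figures 4/3 are shorthand for 6/4/3: the 6 is implied.
A third above F in this key is Ab.
A fourth above F in this key is Bb.
A sixth above F in this key is D.
Together with the bass F, this spells Bb dominant seventh in second inversion.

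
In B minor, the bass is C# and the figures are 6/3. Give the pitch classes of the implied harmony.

A third above C# in this key is E.
A sixth above C# in this key is A.
Together with the bass C#, this spells A major in first inversion.

C#, E, A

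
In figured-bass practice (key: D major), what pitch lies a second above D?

Counting 1 letter step above D lands on E; in D major, that letter is E.

E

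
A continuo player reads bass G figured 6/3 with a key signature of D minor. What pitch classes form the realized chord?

A third above G in this key is Bb.
A sixth above G in this key is E.
Together with the bass G, this spells E diminished in first inversion.

G, Bb, E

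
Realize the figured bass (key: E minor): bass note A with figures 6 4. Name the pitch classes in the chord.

A, D, F#

A fourth above A in this key is D.
A sixth above A in this key is F#.
Together with the bass A, this spells D major in second inversion.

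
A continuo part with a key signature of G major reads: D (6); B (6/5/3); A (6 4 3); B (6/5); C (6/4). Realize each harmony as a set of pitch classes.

D, F#, B | B, D, F#, G | A, C, D, F# | B, D, F#, G | C, F#, A

D (6/3): D, F#, B.
B (6/5/3): B, D, F#, G.
A (6/4/3): A, C, D, F#.
B (6/5/3): B, D, F#, G.
C (6/4): C, F#, A.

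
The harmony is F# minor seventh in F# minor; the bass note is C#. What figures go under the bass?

C# is the fifth of F# minor seventh, so the chord is in second inversion.
A seventh chord in second inversion is figured 6/4/3, conventionally abbreviated 4/3.

4/3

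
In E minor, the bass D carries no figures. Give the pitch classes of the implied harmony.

D, F#, A

An unfigured bass implies 5/3.
A third above D in this key is F#.
A fifth above D in this key is A.
Together with the bass D, this spells D major in root position.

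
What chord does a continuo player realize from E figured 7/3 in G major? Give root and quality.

E minor seventh

The figures 7/3 indicate a seventh chord in root position.
In root position the bass is the root, so the root is E.
The chord tones are E, G, B, D, giving E minor seventh.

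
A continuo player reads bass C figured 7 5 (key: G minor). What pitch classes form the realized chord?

The written figures 7 5 are shorthand for 7/5/3: the 3 is implied.
A third above C in this key is Eb.
A fifth above C in this key is G.
A seventh above C in this key is Bb.
Together with the bass C, this spells C minor seventh in root position.

C, Eb, G, Bb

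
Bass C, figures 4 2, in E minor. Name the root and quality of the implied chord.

D dominant seventh

The figures 4 2 indicate a seventh chord in third inversion.
In third inversion the root lies a second above the bass: a second above C in E minor is D.
The chord tones are C, D, F#, A, giving D dominant seventh.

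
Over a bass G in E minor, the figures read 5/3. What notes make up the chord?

G, B, D

A third above G in this key is B.
A fifth above G in this key is D.
Together with the bass G, this spells G major in root position.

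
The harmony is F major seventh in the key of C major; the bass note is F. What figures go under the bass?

F is the root of F major seventh, so the chord is in root position.
A seventh chord in root position is figured 7/5/3, conventionally abbreviated 7.

7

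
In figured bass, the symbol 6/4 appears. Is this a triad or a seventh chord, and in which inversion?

Intervals of 6/4 above the bass form a triad; the bass is the fifth, so this is second inversion.

triad, second inversion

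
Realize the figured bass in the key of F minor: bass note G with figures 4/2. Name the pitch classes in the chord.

The written figures 4/2 are shorthand for 6/4/2: the 6 is implied.
A second above G in this key is Ab.
A fourth above G in this key is C.
A sixth above G in this key is Eb.
Together with the bass G, this spells Ab major seventh in third inversion.

G, Ab, C, Eb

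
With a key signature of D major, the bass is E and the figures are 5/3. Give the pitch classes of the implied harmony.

E, G, B

A third above E in this key is G.
A fifth above E in this key is B.
Together with the bass E, this spells E minor in root position.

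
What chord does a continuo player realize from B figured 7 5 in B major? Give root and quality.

The figures 7 5 indicate a seventh chord in root position.
In root position the bass is the root, so the root is B.
The chord tones are B, D#, F#, A#, giving B major seventh.

B major seventh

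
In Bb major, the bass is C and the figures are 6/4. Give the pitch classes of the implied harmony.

C, F, A

A fourth above C in this key is F.
A sixth above C in this key is A.
Together with the bass C, this spells F major in second inversion.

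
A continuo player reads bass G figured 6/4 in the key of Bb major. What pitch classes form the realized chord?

G, C, Eb

A fourth above G in this key is C.
A sixth above G in this key is Eb.
Together with the bass G, this spells C minor in second inversion.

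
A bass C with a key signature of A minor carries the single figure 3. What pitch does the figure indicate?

Counting 2 letter steps above C lands on E; in A minor, that letter is E.

E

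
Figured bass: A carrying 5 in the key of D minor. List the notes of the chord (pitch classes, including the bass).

A, C, E

The written figures 5 are shorthand for 5/3: the 3 is implied.
A third above A in this key is C.
A fifth above A in this key is E.
Together with the bass A, this spells A minor in root position.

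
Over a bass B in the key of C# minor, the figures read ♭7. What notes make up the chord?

The written figures ♭7 are shorthand for 7/5/3: the 5/3 are implied.
A third above B in this key is D#.
A fifth above B in this key is F#.
A seventh above B in this key is A, lowered to Ab by the flat.

B, D#, F#, Ab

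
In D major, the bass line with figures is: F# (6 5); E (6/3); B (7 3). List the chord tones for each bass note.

F# (6/5/3): F#, A, C#, D.
E (6/3): E, G, C#.
B (7/5/3): B, D, F#, A.

F#, A, C#, D | E, G, C# | B, D, F#, A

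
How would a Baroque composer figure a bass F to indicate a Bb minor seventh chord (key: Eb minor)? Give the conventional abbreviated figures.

4/3

F is the fifth of Bb minor seventh, so the chord is in second inversion.
A seventh chord in second inversion is figured 6/4/3, conventionally abbreviated 4/3.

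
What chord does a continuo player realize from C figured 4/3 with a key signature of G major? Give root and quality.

The figures 4/3 indicate a seventh chord in second inversion.
In second inversion the root lies a fourth above the bass: a fourth above C in G major is F#.
The chord tones are C, E, F#, A, giving F# half-diminished seventh.

F# half-diminished seventh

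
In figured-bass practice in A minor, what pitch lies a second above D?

Counting 1 letter step above D lands on E; in A minor, that letter is E.

E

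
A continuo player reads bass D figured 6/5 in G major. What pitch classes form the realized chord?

D, F#, A, B

The written figures 6/5 are shorthand for 6/5/3: the 3 is implied.
A third above D in this key is F#.
A fifth above D in this key is A.
A sixth above D in this key is B.
Together with the bass D, this spells B minor seventh in first inversion.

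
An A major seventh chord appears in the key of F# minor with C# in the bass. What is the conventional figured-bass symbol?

C# is the third of A major seventh, so the chord is in first inversion.
A seventh chord in first inversion is figured 6/5/3, conventionally abbreviated 6/5.

6/5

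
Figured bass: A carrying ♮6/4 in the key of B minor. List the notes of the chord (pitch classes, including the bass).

A, D, F

A fourth above A in this key is D.
A sixth above A in this key is F#, made natural (F) by the ♮ figure.
Together with the bass A, this spells D minor in second inversion.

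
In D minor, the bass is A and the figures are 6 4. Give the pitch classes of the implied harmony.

A fourth above A in this key is D.
A sixth above A in this key is F.
Together with the bass A, this spells D minor in second inversion.

A, D, F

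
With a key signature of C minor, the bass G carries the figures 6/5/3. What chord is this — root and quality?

The figures 6/5/3 indicate a seventh chord in first inversion.
In first inversion the root lies a sixth above the bass: a sixth above G in C minor is Eb.
The chord tones are G, Bb, D, Eb, giving Eb major seventh.

Eb major seventh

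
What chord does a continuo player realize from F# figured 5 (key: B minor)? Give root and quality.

F# minor

The figures 5 indicate a triad in root position.
In root position the bass is the root, so the root is F#.
The chord tones are F#, A, C#, giving F# minor.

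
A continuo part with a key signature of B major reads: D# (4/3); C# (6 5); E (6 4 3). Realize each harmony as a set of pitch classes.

D# (6/4/3): D#, F#, G#, B.
C# (6/5/3): C#, E, G#, A#.
E (6/4/3): E, G#, A#, C#.

D#, F#, G#, B | C#, E, G#, A# | E, G#, A#, C#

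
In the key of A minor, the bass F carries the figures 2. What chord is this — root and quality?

G dominant seventh

The figures 2 indicate a seventh chord in third inversion.
In third inversion the root lies a second above the bass: a second above F in A minor is G.
The chord tones are F, G, B, D, giving G dominant seventh.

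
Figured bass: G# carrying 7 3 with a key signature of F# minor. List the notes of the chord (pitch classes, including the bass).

The written figures 7 3 are shorthand for 7/5/3: the 5 is implied.
A third above G# in this key is B.
A fifth above G# in this key is D.
A seventh above G# in this key is F#.
Together with the bass G#, this spells G# half-diminished seventh in root position.

G#, B, D, F#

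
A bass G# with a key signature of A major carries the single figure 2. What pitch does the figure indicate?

Counting 1 letter step above G# lands on A; in A major, that letter is A.

A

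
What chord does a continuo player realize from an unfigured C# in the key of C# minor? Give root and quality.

An unfigured bass indicates a triad in root position.
In root position the bass is the root, so the root is C#.
The chord tones are C#, E, G#, giving C# minor.

C# minor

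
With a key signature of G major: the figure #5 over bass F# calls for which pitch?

Counting 4 letter steps above F# lands on C; in G major, that letter is C.
The #5 figure raises it a semitone, giving C#.

C#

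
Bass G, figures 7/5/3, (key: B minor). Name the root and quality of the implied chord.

G major seventh

The figures 7/5/3 indicate a seventh chord in root position.
In root position the bass is the root, so the root is G.
The chord tones are G, B, D, F#, giving G major seventh.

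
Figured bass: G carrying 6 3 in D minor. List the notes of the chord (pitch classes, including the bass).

G, Bb, E

A third above G in this key is Bb.
A sixth above G in this key is E.
Together with the bass G, this spells E diminished in first inversion.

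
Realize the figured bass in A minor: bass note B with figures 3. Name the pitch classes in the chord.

The written figures 3 are shorthand for 5/3: the 5 is implied.
A third above B in this key is D.
A fifth above B in this key is F.
Together with the bass B, this spells B diminished in root position.

B, D, F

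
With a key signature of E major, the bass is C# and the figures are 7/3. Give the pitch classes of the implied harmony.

C#, E, G#, B

The written figures 7/3 are shorthand for 7/5/3: the 5 is implied.
A third above C# in this key is E.
A fifth above C# in this key is G#.
A seventh above C# in this key is B.
Together with the bass C#, this spells C# minor seventh in root position.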